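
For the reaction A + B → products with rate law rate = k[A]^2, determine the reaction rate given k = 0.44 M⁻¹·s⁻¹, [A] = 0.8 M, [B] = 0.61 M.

0.2816 M/s

Step 1: The rate law is rate = k[A]^2
Step 2: Note that the rate does not depend on [B] (zero order in B).
Step 3: rate = 0.44 × (0.8)^2 = 0.2816 M/s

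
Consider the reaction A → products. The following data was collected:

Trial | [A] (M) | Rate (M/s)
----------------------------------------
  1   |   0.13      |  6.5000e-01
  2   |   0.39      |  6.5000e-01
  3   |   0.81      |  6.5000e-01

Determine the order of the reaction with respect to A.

zeroth order (0)

Step 1: Compare trials - when concentration changes, rate stays constant.
Step 2: rate₂/rate₁ = 6.5000e-01/6.5000e-01 = 1
Step 3: [A]₂/[A]₁ = 0.39/0.13 = 3
Step 4: Since rate ratio ≈ (conc ratio)^0, the reaction is zeroth order.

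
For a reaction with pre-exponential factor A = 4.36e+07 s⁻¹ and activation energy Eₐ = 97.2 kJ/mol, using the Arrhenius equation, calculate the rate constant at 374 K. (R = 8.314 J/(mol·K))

1.16e-06 s⁻¹

Step 1: Use the Arrhenius equation: k = A × exp(-Eₐ/RT)
Step 2: Convert Eₐ to J/mol: 97.2 kJ/mol = 97200 J/mol
Step 3: Calculate the exponent: -Eₐ/(RT) = -97200/(8.314 × 374) = -31.25969
Step 4: k = 4.36e+07 × exp(-31.25969)
Step 5: k = 4.36e+07 × 2.65515e-14 = 1.1576e-06 s⁻¹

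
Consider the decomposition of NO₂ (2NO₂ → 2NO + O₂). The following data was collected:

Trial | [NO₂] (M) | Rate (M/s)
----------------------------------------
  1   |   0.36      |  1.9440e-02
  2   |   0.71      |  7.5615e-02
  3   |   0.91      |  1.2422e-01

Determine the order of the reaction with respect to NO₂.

second order (2)

Step 1: Compare trials to find order n where rate₂/rate₁ = ([NO₂]₂/[NO₂]₁)^n
Step 2: rate₂/rate₁ = 7.5615e-02/1.9440e-02 = 3.89
Step 3: [NO₂]₂/[NO₂]₁ = 0.71/0.36 = 1.972
Step 4: n = ln(3.89)/ln(1.972) = 2.00 ≈ 2
Step 5: The reaction is second order in NO₂.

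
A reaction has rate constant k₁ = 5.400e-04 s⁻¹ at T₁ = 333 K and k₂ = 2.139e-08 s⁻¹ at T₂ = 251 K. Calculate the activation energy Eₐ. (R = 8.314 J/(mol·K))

85.9 kJ/mol

Step 1: Use the two-temperature Arrhenius form: ln(k₂/k₁) = -Eₐ/R × (1/T₂ - 1/T₁)
Step 2: ln(k₂/k₁) = ln(2.139e-08/5.400e-04) = ln(3.96111e-05) = -10.1364
Step 3: 1/T₂ - 1/T₁ = 1/251 - 1/333 = 9.810607e-04 K⁻¹
Step 4: Eₐ = -R × ln(k₂/k₁) / (1/T₂ - 1/T₁) = -8.314 × -10.1364 / 9.810607e-04
Step 5: Eₐ = 8.5901e+04 J/mol = 85.9 kJ/mol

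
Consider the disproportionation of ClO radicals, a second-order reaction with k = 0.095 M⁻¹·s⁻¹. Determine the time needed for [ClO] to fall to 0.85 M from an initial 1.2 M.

3.612 s

Step 1: For second-order: t = (1/[ClO] - 1/[ClO]₀)/k
Step 2: t = (1/0.85 - 1/1.2)/0.095
Step 3: t = (1.176 - 0.8333)/0.095
Step 4: t = 0.3431/0.095 = 3.612 s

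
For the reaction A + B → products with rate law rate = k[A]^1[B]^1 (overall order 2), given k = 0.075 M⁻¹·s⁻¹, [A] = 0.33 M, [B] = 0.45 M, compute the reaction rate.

0.01114 M/s

Step 1: The rate law is rate = k[A]^1[B]^1, overall order = 1+1 = 2
Step 2: Substitute values: rate = 0.075 × (0.33)^1 × (0.45)^1
Step 3: rate = 0.075 × 0.33 × 0.45 = 0.0111375 M/s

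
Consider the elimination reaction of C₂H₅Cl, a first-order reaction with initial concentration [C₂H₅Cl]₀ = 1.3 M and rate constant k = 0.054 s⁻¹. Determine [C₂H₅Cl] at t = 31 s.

0.2437 M

Step 1: For a first-order reaction: [C₂H₅Cl] = [C₂H₅Cl]₀ × e^(-kt)
Step 2: [C₂H₅Cl] = 1.3 × e^(-0.054 × 31)
Step 3: [C₂H₅Cl] = 1.3 × e^(-1.674)
Step 4: [C₂H₅Cl] = 1.3 × 0.187496 = 0.2437 M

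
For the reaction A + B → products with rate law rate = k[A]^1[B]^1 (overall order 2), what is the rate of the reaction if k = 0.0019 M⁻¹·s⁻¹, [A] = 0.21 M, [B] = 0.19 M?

7.581e-05 M/s

Step 1: The rate law is rate = k[A]^1[B]^1, overall order = 1+1 = 2
Step 2: Substitute values: rate = 0.0019 × (0.21)^1 × (0.19)^1
Step 3: rate = 0.0019 × 0.21 × 0.19 = 7.581e-05 M/s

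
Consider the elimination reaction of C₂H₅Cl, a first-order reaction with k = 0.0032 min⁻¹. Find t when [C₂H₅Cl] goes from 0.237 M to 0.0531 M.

467.5 min

Step 1: For first-order: t = ln([C₂H₅Cl]₀/[C₂H₅Cl])/k
Step 2: t = ln(0.237/0.0531)/0.0032
Step 3: t = ln(4.463)/0.0032
Step 4: t = 1.496/0.0032 = 467.5 min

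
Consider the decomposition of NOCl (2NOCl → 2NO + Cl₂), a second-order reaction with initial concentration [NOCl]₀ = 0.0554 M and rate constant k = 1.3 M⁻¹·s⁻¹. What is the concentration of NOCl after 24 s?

0.0203 M

Step 1: For a second-order reaction: 1/[NOCl] = 1/[NOCl]₀ + kt
Step 2: 1/[NOCl] = 1/0.0554 + 1.3 × 24
Step 3: 1/[NOCl] = 18.05 + 31.2 = 49.25
Step 4: [NOCl] = 1/49.25 = 0.0203 M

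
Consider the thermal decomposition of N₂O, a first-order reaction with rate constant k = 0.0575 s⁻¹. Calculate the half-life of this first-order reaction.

12.05 s

Step 1: For a first-order reaction, t₁/₂ = ln(2)/k
Step 2: t₁/₂ = ln(2)/0.0575
Step 3: t₁/₂ = 0.6931/0.0575 = 12.05 s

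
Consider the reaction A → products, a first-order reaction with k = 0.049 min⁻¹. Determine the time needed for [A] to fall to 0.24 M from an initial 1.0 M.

29.12 min

Step 1: For first-order: t = ln([A]₀/[A])/k
Step 2: t = ln(1.0/0.24)/0.049
Step 3: t = ln(4.167)/0.049
Step 4: t = 1.427/0.049 = 29.12 min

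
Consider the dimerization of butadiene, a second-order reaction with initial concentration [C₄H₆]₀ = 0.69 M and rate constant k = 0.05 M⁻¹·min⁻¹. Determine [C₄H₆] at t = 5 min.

0.5885 M

Step 1: For a second-order reaction: 1/[C₄H₆] = 1/[C₄H₆]₀ + kt
Step 2: 1/[C₄H₆] = 1/0.69 + 0.05 × 5
Step 3: 1/[C₄H₆] = 1.449 + 0.25 = 1.699
Step 4: [C₄H₆] = 1/1.699 = 0.5885 M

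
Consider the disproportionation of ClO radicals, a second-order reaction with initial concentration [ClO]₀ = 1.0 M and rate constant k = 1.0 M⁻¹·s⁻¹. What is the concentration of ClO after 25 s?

0.03846 M

Step 1: For a second-order reaction: 1/[ClO] = 1/[ClO]₀ + kt
Step 2: 1/[ClO] = 1/1.0 + 1.0 × 25
Step 3: 1/[ClO] = 1 + 25 = 26
Step 4: [ClO] = 1/26 = 0.03846 M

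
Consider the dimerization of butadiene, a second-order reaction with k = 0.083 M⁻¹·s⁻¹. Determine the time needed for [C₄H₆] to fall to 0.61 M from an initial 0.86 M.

5.742 s

Step 1: For second-order: t = (1/[C₄H₆] - 1/[C₄H₆]₀)/k
Step 2: t = (1/0.61 - 1/0.86)/0.083
Step 3: t = (1.639 - 1.163)/0.083
Step 4: t = 0.4766/0.083 = 5.742 s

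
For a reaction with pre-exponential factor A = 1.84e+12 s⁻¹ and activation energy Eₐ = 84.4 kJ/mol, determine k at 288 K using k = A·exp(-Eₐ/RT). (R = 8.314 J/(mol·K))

9.05e-04 s⁻¹

Step 1: Use the Arrhenius equation: k = A × exp(-Eₐ/RT)
Step 2: Convert Eₐ to J/mol: 84.4 kJ/mol = 84400 J/mol
Step 3: Calculate the exponent: -Eₐ/(RT) = -84400/(8.314 × 288) = -35.24844
Step 4: k = 1.84e+12 × exp(-35.24844)
Step 5: k = 1.84e+12 × 4.91810e-16 = 9.0493e-04 s⁻¹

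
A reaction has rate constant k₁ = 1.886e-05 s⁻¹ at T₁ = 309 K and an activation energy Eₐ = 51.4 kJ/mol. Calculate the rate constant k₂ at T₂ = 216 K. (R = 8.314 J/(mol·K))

3.423e-09 s⁻¹

Step 1: Use the two-temperature Arrhenius form: ln(k₂/k₁) = -Eₐ/R × (1/T₂ - 1/T₁)
Step 2: Convert Eₐ to J/mol: 51.4 kJ/mol = 51400 J/mol
Step 3: 1/T₂ - 1/T₁ = 1/216 - 1/309 = 1.393384e-03 K⁻¹
Step 4: ln(k₂/k₁) = -51400/8.314 × 1.393384e-03 = -8.61438
Step 5: k₂ = k₁ × exp(-8.61438) = 1.886e-05 × 1.81477e-04 = 3.423e-09 s⁻¹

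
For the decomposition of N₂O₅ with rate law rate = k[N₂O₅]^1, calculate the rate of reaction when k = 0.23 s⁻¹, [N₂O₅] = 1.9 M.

0.437 M/s

Step 1: Identify the rate law: rate = k[N₂O₅]^1
Step 2: Substitute values: rate = 0.23 × (1.9)^1
Step 3: Calculate: rate = 0.23 × 1.9 = 0.437 M/s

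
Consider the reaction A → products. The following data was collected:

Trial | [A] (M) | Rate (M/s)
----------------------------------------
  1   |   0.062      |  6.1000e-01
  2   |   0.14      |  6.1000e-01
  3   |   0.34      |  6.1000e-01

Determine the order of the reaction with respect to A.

zeroth order (0)

Step 1: Compare trials - when concentration changes, rate stays constant.
Step 2: rate₂/rate₁ = 6.1000e-01/6.1000e-01 = 1
Step 3: [A]₂/[A]₁ = 0.14/0.062 = 2.258
Step 4: Since rate ratio ≈ (conc ratio)^0, the reaction is zeroth order.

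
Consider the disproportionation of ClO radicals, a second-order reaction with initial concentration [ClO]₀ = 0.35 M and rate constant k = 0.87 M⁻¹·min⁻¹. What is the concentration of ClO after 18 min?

0.054 M

Step 1: For a second-order reaction: 1/[ClO] = 1/[ClO]₀ + kt
Step 2: 1/[ClO] = 1/0.35 + 0.87 × 18
Step 3: 1/[ClO] = 2.857 + 15.66 = 18.52
Step 4: [ClO] = 1/18.52 = 0.054 M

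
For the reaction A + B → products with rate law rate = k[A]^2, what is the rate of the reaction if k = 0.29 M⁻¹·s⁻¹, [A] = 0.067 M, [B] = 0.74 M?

0.001302 M/s

Step 1: The rate law is rate = k[A]^2
Step 2: Note that the rate does not depend on [B] (zero order in B).
Step 3: rate = 0.29 × (0.067)^2 = 0.00130181 M/s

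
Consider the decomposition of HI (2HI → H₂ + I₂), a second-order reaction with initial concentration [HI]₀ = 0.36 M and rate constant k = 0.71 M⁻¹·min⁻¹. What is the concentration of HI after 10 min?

0.1012 M

Step 1: For a second-order reaction: 1/[HI] = 1/[HI]₀ + kt
Step 2: 1/[HI] = 1/0.36 + 0.71 × 10
Step 3: 1/[HI] = 2.778 + 7.1 = 9.878
Step 4: [HI] = 1/9.878 = 0.1012 M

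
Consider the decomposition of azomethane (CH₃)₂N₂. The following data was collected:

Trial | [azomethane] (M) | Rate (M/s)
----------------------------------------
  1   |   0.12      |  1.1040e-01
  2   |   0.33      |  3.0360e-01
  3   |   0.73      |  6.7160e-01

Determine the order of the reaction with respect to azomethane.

first order (1)

Step 1: Compare trials to find order n where rate₂/rate₁ = ([azomethane]₂/[azomethane]₁)^n
Step 2: rate₂/rate₁ = 3.0360e-01/1.1040e-01 = 2.75
Step 3: [azomethane]₂/[azomethane]₁ = 0.33/0.12 = 2.75
Step 4: n = ln(2.75)/ln(2.75) = 1.00 ≈ 1
Step 5: The reaction is first order in azomethane.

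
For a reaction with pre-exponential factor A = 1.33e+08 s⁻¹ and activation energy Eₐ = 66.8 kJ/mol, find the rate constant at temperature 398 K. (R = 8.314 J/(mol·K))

2.27e-01 s⁻¹

Step 1: Use the Arrhenius equation: k = A × exp(-Eₐ/RT)
Step 2: Convert Eₐ to J/mol: 66.8 kJ/mol = 66800 J/mol
Step 3: Calculate the exponent: -Eₐ/(RT) = -66800/(8.314 × 398) = -20.18754
Step 4: k = 1.33e+08 × exp(-20.18754)
Step 5: k = 1.33e+08 × 1.70869e-09 = 2.2726e-01 s⁻¹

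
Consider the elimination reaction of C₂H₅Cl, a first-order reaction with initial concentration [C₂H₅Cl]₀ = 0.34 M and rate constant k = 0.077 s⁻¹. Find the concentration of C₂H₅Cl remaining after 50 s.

0.007235 M

Step 1: For a first-order reaction: [C₂H₅Cl] = [C₂H₅Cl]₀ × e^(-kt)
Step 2: [C₂H₅Cl] = 0.34 × e^(-0.077 × 50)
Step 3: [C₂H₅Cl] = 0.34 × e^(-3.85)
Step 4: [C₂H₅Cl] = 0.34 × 0.0212797 = 0.007235 M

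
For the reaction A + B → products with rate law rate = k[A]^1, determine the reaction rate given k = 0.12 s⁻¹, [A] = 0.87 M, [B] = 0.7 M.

0.1044 M/s

Step 1: The rate law is rate = k[A]^1
Step 2: Note that the rate does not depend on [B] (zero order in B).
Step 3: rate = 0.12 × (0.87)^1 = 0.1044 M/s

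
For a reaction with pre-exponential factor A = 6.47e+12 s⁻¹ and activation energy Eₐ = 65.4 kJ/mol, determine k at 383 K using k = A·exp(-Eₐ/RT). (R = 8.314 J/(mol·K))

7.78e+03 s⁻¹

Step 1: Use the Arrhenius equation: k = A × exp(-Eₐ/RT)
Step 2: Convert Eₐ to J/mol: 65.4 kJ/mol = 65400 J/mol
Step 3: Calculate the exponent: -Eₐ/(RT) = -65400/(8.314 × 383) = -20.53851
Step 4: k = 6.47e+12 × exp(-20.53851)
Step 5: k = 6.47e+12 × 1.20292e-09 = 7.7829e+03 s⁻¹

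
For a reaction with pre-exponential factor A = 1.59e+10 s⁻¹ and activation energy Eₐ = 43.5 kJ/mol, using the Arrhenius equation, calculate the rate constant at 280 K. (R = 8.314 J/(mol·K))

1.22e+02 s⁻¹

Step 1: Use the Arrhenius equation: k = A × exp(-Eₐ/RT)
Step 2: Convert Eₐ to J/mol: 43.5 kJ/mol = 43500 J/mol
Step 3: Calculate the exponent: -Eₐ/(RT) = -43500/(8.314 × 280) = -18.68621
Step 4: k = 1.59e+10 × exp(-18.68621)
Step 5: k = 1.59e+10 × 7.66800e-09 = 1.2192e+02 s⁻¹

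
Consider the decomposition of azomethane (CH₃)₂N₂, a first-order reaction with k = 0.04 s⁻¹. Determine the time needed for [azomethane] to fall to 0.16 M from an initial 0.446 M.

25.63 s

Step 1: For first-order: t = ln([azomethane]₀/[azomethane])/k
Step 2: t = ln(0.446/0.16)/0.04
Step 3: t = ln(2.788)/0.04
Step 4: t = 1.025/0.04 = 25.63 s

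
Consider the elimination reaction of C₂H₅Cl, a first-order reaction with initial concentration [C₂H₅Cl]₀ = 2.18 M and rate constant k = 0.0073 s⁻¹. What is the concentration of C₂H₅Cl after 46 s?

1.558 M

Step 1: For a first-order reaction: [C₂H₅Cl] = [C₂H₅Cl]₀ × e^(-kt)
Step 2: [C₂H₅Cl] = 2.18 × e^(-0.0073 × 46)
Step 3: [C₂H₅Cl] = 2.18 × e^(-0.3358)
Step 4: [C₂H₅Cl] = 2.18 × 0.714766 = 1.558 M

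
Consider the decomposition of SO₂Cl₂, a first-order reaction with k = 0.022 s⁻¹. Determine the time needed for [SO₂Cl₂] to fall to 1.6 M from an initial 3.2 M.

31.51 s

Step 1: For first-order: t = ln([SO₂Cl₂]₀/[SO₂Cl₂])/k
Step 2: t = ln(3.2/1.6)/0.022
Step 3: t = ln(2)/0.022
Step 4: t = 0.6931/0.022 = 31.51 s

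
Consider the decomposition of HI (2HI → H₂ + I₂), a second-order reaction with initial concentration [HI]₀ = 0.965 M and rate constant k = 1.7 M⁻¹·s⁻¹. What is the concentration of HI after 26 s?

0.02211 M

Step 1: For a second-order reaction: 1/[HI] = 1/[HI]₀ + kt
Step 2: 1/[HI] = 1/0.965 + 1.7 × 26
Step 3: 1/[HI] = 1.036 + 44.2 = 45.24
Step 4: [HI] = 1/45.24 = 0.02211 M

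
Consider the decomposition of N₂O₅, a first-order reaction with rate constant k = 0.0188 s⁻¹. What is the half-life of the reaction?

36.87 s

Step 1: For a first-order reaction, t₁/₂ = ln(2)/k
Step 2: t₁/₂ = ln(2)/0.0188
Step 3: t₁/₂ = 0.6931/0.0188 = 36.87 s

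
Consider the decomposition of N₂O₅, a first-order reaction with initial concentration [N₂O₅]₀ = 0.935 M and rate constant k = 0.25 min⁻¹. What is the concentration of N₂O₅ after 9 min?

0.09855 M

Step 1: For a first-order reaction: [N₂O₅] = [N₂O₅]₀ × e^(-kt)
Step 2: [N₂O₅] = 0.935 × e^(-0.25 × 9)
Step 3: [N₂O₅] = 0.935 × e^(-2.25)
Step 4: [N₂O₅] = 0.935 × 0.105399 = 0.09855 M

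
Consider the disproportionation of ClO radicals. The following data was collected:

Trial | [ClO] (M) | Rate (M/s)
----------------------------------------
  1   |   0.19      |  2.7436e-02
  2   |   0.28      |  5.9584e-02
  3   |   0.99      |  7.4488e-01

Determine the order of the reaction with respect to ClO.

second order (2)

Step 1: Compare trials to find order n where rate₂/rate₁ = ([ClO]₂/[ClO]₁)^n
Step 2: rate₂/rate₁ = 5.9584e-02/2.7436e-02 = 2.172
Step 3: [ClO]₂/[ClO]₁ = 0.28/0.19 = 1.474
Step 4: n = ln(2.172)/ln(1.474) = 2.00 ≈ 2
Step 5: The reaction is second order in ClO.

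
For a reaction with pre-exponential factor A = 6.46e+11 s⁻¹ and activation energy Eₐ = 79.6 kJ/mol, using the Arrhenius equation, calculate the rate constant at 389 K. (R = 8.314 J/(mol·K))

1.32e+01 s⁻¹

Step 1: Use the Arrhenius equation: k = A × exp(-Eₐ/RT)
Step 2: Convert Eₐ to J/mol: 79.6 kJ/mol = 79600 J/mol
Step 3: Calculate the exponent: -Eₐ/(RT) = -79600/(8.314 × 389) = -24.61237
Step 4: k = 6.46e+11 × exp(-24.61237)
Step 5: k = 6.46e+11 × 2.04637e-11 = 1.3220e+01 s⁻¹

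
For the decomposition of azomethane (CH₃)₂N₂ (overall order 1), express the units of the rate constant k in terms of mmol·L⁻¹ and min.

min⁻¹

Step 1: For overall order n, rate = k × (concentration)^n.
Step 2: Rate has units mmol·L⁻¹·min⁻¹; concentration term has units (mmol·L⁻¹)^1.
Step 3: k = rate / (concentration)^n, so units of k = (mmol·L⁻¹)^(1-1)·min⁻¹ = min⁻¹.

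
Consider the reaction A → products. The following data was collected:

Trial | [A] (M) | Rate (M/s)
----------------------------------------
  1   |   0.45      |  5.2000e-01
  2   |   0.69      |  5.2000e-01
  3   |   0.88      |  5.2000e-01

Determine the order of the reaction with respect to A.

zeroth order (0)

Step 1: Compare trials - when concentration changes, rate stays constant.
Step 2: rate₂/rate₁ = 5.2000e-01/5.2000e-01 = 1
Step 3: [A]₂/[A]₁ = 0.69/0.45 = 1.533
Step 4: Since rate ratio ≈ (conc ratio)^0, the reaction is zeroth order.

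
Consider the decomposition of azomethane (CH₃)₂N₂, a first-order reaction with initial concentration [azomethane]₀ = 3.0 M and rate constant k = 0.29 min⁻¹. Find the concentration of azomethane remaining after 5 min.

0.7037 M

Step 1: For a first-order reaction: [azomethane] = [azomethane]₀ × e^(-kt)
Step 2: [azomethane] = 3.0 × e^(-0.29 × 5)
Step 3: [azomethane] = 3.0 × e^(-1.45)
Step 4: [azomethane] = 3.0 × 0.23457 = 0.7037 M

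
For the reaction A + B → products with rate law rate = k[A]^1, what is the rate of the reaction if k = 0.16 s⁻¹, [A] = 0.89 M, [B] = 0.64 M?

0.1424 M/s

Step 1: The rate law is rate = k[A]^1
Step 2: Note that the rate does not depend on [B] (zero order in B).
Step 3: rate = 0.16 × (0.89)^1 = 0.1424 M/s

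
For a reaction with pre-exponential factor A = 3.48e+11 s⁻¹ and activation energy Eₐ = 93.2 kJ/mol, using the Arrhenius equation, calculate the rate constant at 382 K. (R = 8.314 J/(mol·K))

6.27e-02 s⁻¹

Step 1: Use the Arrhenius equation: k = A × exp(-Eₐ/RT)
Step 2: Convert Eₐ to J/mol: 93.2 kJ/mol = 93200 J/mol
Step 3: Calculate the exponent: -Eₐ/(RT) = -93200/(8.314 × 382) = -29.34557
Step 4: k = 3.48e+11 × exp(-29.34557)
Step 5: k = 3.48e+11 × 1.80045e-13 = 6.2656e-02 s⁻¹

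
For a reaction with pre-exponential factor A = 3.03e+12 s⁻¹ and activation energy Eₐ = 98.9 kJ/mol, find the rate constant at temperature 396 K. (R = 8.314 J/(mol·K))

2.73e-01 s⁻¹

Step 1: Use the Arrhenius equation: k = A × exp(-Eₐ/RT)
Step 2: Convert Eₐ to J/mol: 98.9 kJ/mol = 98900 J/mol
Step 3: Calculate the exponent: -Eₐ/(RT) = -98900/(8.314 × 396) = -30.03939
Step 4: k = 3.03e+12 × exp(-30.03939)
Step 5: k = 3.03e+12 × 8.99619e-14 = 2.7258e-01 s⁻¹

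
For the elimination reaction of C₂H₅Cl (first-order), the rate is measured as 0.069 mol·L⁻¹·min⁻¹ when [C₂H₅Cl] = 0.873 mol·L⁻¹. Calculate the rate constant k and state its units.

0.07904 min⁻¹

Step 1: rate = k[C₂H₅Cl]^1, so k = rate / [C₂H₅Cl]^1.
Step 2: k = 0.069 / (0.873)^1 = 0.069 / 0.873.
Step 3: k = 0.07904 min⁻¹.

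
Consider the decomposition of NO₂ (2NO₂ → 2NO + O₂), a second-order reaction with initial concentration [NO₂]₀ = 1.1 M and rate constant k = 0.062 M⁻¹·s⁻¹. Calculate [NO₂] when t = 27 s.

0.3871 M

Step 1: For a second-order reaction: 1/[NO₂] = 1/[NO₂]₀ + kt
Step 2: 1/[NO₂] = 1/1.1 + 0.062 × 27
Step 3: 1/[NO₂] = 0.9091 + 1.674 = 2.583
Step 4: [NO₂] = 1/2.583 = 0.3871 M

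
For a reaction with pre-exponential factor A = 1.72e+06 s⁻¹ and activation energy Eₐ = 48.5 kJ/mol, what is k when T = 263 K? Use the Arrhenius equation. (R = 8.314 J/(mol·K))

4.00e-04 s⁻¹

Step 1: Use the Arrhenius equation: k = A × exp(-Eₐ/RT)
Step 2: Convert Eₐ to J/mol: 48.5 kJ/mol = 48500 J/mol
Step 3: Calculate the exponent: -Eₐ/(RT) = -48500/(8.314 × 263) = -22.18074
Step 4: k = 1.72e+06 × exp(-22.18074)
Step 5: k = 1.72e+06 × 2.32824e-10 = 4.0046e-04 s⁻¹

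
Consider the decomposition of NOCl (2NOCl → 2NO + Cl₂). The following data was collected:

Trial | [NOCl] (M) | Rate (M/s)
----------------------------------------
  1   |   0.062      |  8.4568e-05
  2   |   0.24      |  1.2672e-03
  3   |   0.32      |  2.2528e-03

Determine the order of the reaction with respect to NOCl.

second order (2)

Step 1: Compare trials to find order n where rate₂/rate₁ = ([NOCl]₂/[NOCl]₁)^n
Step 2: rate₂/rate₁ = 1.2672e-03/8.4568e-05 = 14.98
Step 3: [NOCl]₂/[NOCl]₁ = 0.24/0.062 = 3.871
Step 4: n = ln(14.98)/ln(3.871) = 2.00 ≈ 2
Step 5: The reaction is second order in NOCl.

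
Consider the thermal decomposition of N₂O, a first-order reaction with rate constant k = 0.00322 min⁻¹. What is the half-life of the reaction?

215.3 min

Step 1: For a first-order reaction, t₁/₂ = ln(2)/k
Step 2: t₁/₂ = ln(2)/0.00322
Step 3: t₁/₂ = 0.6931/0.00322 = 215.3 min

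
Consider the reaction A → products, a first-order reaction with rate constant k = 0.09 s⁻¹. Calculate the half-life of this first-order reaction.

7.702 s

Step 1: For a first-order reaction, t₁/₂ = ln(2)/k
Step 2: t₁/₂ = ln(2)/0.09
Step 3: t₁/₂ = 0.6931/0.09 = 7.702 s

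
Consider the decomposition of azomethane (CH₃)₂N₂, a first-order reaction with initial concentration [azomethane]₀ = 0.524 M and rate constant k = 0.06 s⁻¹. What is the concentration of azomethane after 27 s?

0.1037 M

Step 1: For a first-order reaction: [azomethane] = [azomethane]₀ × e^(-kt)
Step 2: [azomethane] = 0.524 × e^(-0.06 × 27)
Step 3: [azomethane] = 0.524 × e^(-1.62)
Step 4: [azomethane] = 0.524 × 0.197899 = 0.1037 M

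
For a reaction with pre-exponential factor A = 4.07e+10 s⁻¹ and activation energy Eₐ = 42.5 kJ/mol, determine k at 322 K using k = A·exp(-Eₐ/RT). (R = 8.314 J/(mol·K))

5.19e+03 s⁻¹

Step 1: Use the Arrhenius equation: k = A × exp(-Eₐ/RT)
Step 2: Convert Eₐ to J/mol: 42.5 kJ/mol = 42500 J/mol
Step 3: Calculate the exponent: -Eₐ/(RT) = -42500/(8.314 × 322) = -15.87534
Step 4: k = 4.07e+10 × exp(-15.87534)
Step 5: k = 4.07e+10 × 1.27476e-07 = 5.1883e+03 s⁻¹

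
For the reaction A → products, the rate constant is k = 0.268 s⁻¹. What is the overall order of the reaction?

first order (1)

Step 1: The units of k for an nth-order reaction are (concentration)^(1-n)·(time)⁻¹.
Step 2: Here k has units s⁻¹, so the concentration exponent is 0.
Step 3: 1 - n = 0 ⇒ n = 1. The reaction is first order.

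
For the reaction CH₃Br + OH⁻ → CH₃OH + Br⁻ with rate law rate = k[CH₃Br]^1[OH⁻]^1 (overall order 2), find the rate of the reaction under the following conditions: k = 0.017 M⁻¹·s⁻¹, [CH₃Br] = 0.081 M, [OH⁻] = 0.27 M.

0.0003718 M/s

Step 1: The rate law is rate = k[CH₃Br]^1[OH⁻]^1, overall order = 1+1 = 2
Step 2: Substitute values: rate = 0.017 × (0.081)^1 × (0.27)^1
Step 3: rate = 0.017 × 0.081 × 0.27 = 0.00037179 M/s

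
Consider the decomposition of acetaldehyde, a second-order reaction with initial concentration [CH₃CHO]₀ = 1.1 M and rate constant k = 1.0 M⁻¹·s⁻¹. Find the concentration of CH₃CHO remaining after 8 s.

0.1122 M

Step 1: For a second-order reaction: 1/[CH₃CHO] = 1/[CH₃CHO]₀ + kt
Step 2: 1/[CH₃CHO] = 1/1.1 + 1.0 × 8
Step 3: 1/[CH₃CHO] = 0.9091 + 8 = 8.909
Step 4: [CH₃CHO] = 1/8.909 = 0.1122 M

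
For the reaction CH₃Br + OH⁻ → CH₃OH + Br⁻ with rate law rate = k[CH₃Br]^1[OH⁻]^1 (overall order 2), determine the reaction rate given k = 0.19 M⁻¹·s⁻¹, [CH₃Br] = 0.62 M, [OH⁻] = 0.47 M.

0.05537 M/s

Step 1: The rate law is rate = k[CH₃Br]^1[OH⁻]^1, overall order = 1+1 = 2
Step 2: Substitute values: rate = 0.19 × (0.62)^1 × (0.47)^1
Step 3: rate = 0.19 × 0.62 × 0.47 = 0.055366 M/s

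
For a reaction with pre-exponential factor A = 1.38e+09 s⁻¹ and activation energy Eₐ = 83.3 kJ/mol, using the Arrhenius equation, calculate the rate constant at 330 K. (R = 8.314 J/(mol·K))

9.00e-05 s⁻¹

Step 1: Use the Arrhenius equation: k = A × exp(-Eₐ/RT)
Step 2: Convert Eₐ to J/mol: 83.3 kJ/mol = 83300 J/mol
Step 3: Calculate the exponent: -Eₐ/(RT) = -83300/(8.314 × 330) = -30.36135
Step 4: k = 1.38e+09 × exp(-30.36135)
Step 5: k = 1.38e+09 × 6.51978e-14 = 8.9973e-05 s⁻¹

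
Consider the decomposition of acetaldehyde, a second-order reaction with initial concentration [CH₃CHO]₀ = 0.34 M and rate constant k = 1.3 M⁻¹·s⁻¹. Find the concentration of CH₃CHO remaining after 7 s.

0.08305 M

Step 1: For a second-order reaction: 1/[CH₃CHO] = 1/[CH₃CHO]₀ + kt
Step 2: 1/[CH₃CHO] = 1/0.34 + 1.3 × 7
Step 3: 1/[CH₃CHO] = 2.941 + 9.1 = 12.04
Step 4: [CH₃CHO] = 1/12.04 = 0.08305 M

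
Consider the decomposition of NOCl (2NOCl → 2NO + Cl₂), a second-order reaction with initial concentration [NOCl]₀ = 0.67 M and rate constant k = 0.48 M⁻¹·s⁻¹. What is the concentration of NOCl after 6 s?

0.2287 M

Step 1: For a second-order reaction: 1/[NOCl] = 1/[NOCl]₀ + kt
Step 2: 1/[NOCl] = 1/0.67 + 0.48 × 6
Step 3: 1/[NOCl] = 1.493 + 2.88 = 4.373
Step 4: [NOCl] = 1/4.373 = 0.2287 M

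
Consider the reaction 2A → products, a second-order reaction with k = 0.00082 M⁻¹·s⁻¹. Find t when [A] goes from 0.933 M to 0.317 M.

2540 s

Step 1: For second-order: t = (1/[A] - 1/[A]₀)/k
Step 2: t = (1/0.317 - 1/0.933)/0.00082
Step 3: t = (3.155 - 1.072)/0.00082
Step 4: t = 2.083/0.00082 = 2540 s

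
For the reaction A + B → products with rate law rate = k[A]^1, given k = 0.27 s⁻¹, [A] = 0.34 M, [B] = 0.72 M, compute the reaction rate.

0.0918 M/s

Step 1: The rate law is rate = k[A]^1
Step 2: Note that the rate does not depend on [B] (zero order in B).
Step 3: rate = 0.27 × (0.34)^1 = 0.0918 M/s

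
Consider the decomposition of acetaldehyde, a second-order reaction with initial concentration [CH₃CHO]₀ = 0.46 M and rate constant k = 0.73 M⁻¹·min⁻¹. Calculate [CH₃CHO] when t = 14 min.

0.08068 M

Step 1: For a second-order reaction: 1/[CH₃CHO] = 1/[CH₃CHO]₀ + kt
Step 2: 1/[CH₃CHO] = 1/0.46 + 0.73 × 14
Step 3: 1/[CH₃CHO] = 2.174 + 10.22 = 12.39
Step 4: [CH₃CHO] = 1/12.39 = 0.08068 M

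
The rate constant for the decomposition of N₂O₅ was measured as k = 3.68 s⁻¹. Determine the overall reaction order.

first order (1)

Step 1: The units of k for an nth-order reaction are (concentration)^(1-n)·(time)⁻¹.
Step 2: Here k has units s⁻¹, so the concentration exponent is 0.
Step 3: 1 - n = 0 ⇒ n = 1. The reaction is first order.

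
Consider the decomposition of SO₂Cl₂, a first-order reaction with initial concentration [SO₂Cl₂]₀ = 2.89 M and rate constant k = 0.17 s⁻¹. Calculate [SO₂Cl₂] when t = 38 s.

0.004522 M

Step 1: For a first-order reaction: [SO₂Cl₂] = [SO₂Cl₂]₀ × e^(-kt)
Step 2: [SO₂Cl₂] = 2.89 × e^(-0.17 × 38)
Step 3: [SO₂Cl₂] = 2.89 × e^(-6.46)
Step 4: [SO₂Cl₂] = 2.89 × 0.0015648 = 0.004522 M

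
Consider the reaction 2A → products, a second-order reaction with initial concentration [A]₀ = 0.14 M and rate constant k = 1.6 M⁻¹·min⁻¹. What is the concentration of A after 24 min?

0.02196 M

Step 1: For a second-order reaction: 1/[A] = 1/[A]₀ + kt
Step 2: 1/[A] = 1/0.14 + 1.6 × 24
Step 3: 1/[A] = 7.143 + 38.4 = 45.54
Step 4: [A] = 1/45.54 = 0.02196 M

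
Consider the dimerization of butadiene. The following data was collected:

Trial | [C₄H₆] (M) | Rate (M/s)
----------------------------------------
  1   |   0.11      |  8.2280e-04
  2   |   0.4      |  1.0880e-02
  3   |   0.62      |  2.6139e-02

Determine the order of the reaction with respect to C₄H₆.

second order (2)

Step 1: Compare trials to find order n where rate₂/rate₁ = ([C₄H₆]₂/[C₄H₆]₁)^n
Step 2: rate₂/rate₁ = 1.0880e-02/8.2280e-04 = 13.22
Step 3: [C₄H₆]₂/[C₄H₆]₁ = 0.4/0.11 = 3.636
Step 4: n = ln(13.22)/ln(3.636) = 2.00 ≈ 2
Step 5: The reaction is second order in C₄H₆.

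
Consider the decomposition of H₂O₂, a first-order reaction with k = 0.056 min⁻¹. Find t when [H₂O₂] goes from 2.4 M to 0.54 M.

26.64 min

Step 1: For first-order: t = ln([H₂O₂]₀/[H₂O₂])/k
Step 2: t = ln(2.4/0.54)/0.056
Step 3: t = ln(4.444)/0.056
Step 4: t = 1.492/0.056 = 26.64 min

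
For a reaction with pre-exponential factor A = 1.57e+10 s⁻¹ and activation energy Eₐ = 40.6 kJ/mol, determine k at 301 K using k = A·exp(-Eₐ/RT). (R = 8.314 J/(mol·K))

1.41e+03 s⁻¹

Step 1: Use the Arrhenius equation: k = A × exp(-Eₐ/RT)
Step 2: Convert Eₐ to J/mol: 40.6 kJ/mol = 40600 J/mol
Step 3: Calculate the exponent: -Eₐ/(RT) = -40600/(8.314 × 301) = -16.22369
Step 4: k = 1.57e+10 × exp(-16.22369)
Step 5: k = 1.57e+10 × 8.99790e-08 = 1.4127e+03 s⁻¹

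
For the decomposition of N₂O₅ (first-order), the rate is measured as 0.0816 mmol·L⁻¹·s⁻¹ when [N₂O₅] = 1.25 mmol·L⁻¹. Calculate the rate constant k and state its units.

0.06528 s⁻¹

Step 1: rate = k[N₂O₅]^1, so k = rate / [N₂O₅]^1.
Step 2: k = 0.0816 / (1.25)^1 = 0.0816 / 1.25.
Step 3: k = 0.06528 s⁻¹.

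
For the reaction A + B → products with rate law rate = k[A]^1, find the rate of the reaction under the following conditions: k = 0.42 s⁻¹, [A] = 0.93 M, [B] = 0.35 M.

0.3906 M/s

Step 1: The rate law is rate = k[A]^1
Step 2: Note that the rate does not depend on [B] (zero order in B).
Step 3: rate = 0.42 × (0.93)^1 = 0.3906 M/s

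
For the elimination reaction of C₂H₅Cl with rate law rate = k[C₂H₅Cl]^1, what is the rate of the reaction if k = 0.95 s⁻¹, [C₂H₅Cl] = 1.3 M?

1.235 M/s

Step 1: Identify the rate law: rate = k[C₂H₅Cl]^1
Step 2: Substitute values: rate = 0.95 × (1.3)^1
Step 3: Calculate: rate = 0.95 × 1.3 = 1.235 M/s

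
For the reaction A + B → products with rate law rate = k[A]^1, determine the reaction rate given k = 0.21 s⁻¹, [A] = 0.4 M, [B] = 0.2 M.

0.084 M/s

Step 1: The rate law is rate = k[A]^1
Step 2: Note that the rate does not depend on [B] (zero order in B).
Step 3: rate = 0.21 × (0.4)^1 = 0.084 M/s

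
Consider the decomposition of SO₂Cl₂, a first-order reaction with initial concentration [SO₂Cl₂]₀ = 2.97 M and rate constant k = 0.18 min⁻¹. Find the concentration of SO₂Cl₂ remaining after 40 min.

0.002217 M

Step 1: For a first-order reaction: [SO₂Cl₂] = [SO₂Cl₂]₀ × e^(-kt)
Step 2: [SO₂Cl₂] = 2.97 × e^(-0.18 × 40)
Step 3: [SO₂Cl₂] = 2.97 × e^(-7.2)
Step 4: [SO₂Cl₂] = 2.97 × 0.000746586 = 0.002217 M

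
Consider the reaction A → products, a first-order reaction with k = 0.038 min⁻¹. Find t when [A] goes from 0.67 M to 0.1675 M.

36.48 min

Step 1: For first-order: t = ln([A]₀/[A])/k
Step 2: t = ln(0.67/0.1675)/0.038
Step 3: t = ln(4)/0.038
Step 4: t = 1.386/0.038 = 36.48 min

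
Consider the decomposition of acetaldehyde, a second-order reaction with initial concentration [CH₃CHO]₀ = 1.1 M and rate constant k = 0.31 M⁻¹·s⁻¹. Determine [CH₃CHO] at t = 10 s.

0.2494 M

Step 1: For a second-order reaction: 1/[CH₃CHO] = 1/[CH₃CHO]₀ + kt
Step 2: 1/[CH₃CHO] = 1/1.1 + 0.31 × 10
Step 3: 1/[CH₃CHO] = 0.9091 + 3.1 = 4.009
Step 4: [CH₃CHO] = 1/4.009 = 0.2494 M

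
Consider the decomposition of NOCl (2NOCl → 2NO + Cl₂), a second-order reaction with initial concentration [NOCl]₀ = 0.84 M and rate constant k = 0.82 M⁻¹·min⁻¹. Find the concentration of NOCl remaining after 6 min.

0.1637 M

Step 1: For a second-order reaction: 1/[NOCl] = 1/[NOCl]₀ + kt
Step 2: 1/[NOCl] = 1/0.84 + 0.82 × 6
Step 3: 1/[NOCl] = 1.19 + 4.92 = 6.11
Step 4: [NOCl] = 1/6.11 = 0.1637 M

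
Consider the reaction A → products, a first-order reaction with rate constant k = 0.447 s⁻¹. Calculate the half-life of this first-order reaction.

1.551 s

Step 1: For a first-order reaction, t₁/₂ = ln(2)/k
Step 2: t₁/₂ = ln(2)/0.447
Step 3: t₁/₂ = 0.6931/0.447 = 1.551 s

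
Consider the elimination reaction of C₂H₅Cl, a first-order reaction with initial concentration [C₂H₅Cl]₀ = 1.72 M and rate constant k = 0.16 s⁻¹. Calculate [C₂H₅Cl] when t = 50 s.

0.000577 M

Step 1: For a first-order reaction: [C₂H₅Cl] = [C₂H₅Cl]₀ × e^(-kt)
Step 2: [C₂H₅Cl] = 1.72 × e^(-0.16 × 50)
Step 3: [C₂H₅Cl] = 1.72 × e^(-8)
Step 4: [C₂H₅Cl] = 1.72 × 0.000335463 = 0.000577 M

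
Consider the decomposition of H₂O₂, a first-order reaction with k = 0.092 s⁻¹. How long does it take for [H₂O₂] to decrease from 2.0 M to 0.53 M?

14.44 s

Step 1: For first-order: t = ln([H₂O₂]₀/[H₂O₂])/k
Step 2: t = ln(2.0/0.53)/0.092
Step 3: t = ln(3.774)/0.092
Step 4: t = 1.328/0.092 = 14.44 s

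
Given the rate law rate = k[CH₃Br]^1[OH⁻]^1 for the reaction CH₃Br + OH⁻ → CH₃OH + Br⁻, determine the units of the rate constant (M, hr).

M⁻¹·hr⁻¹

Step 1: Overall order = 1 + 1 = 2.
Step 2: rate has units M·hr⁻¹; [CH₃Br]^1[OH⁻]^1 has units M^2.
Step 3: k = rate/([CH₃Br]^1[OH⁻]^1), so units of k = M^(1-2)·hr⁻¹ = M⁻¹·hr⁻¹.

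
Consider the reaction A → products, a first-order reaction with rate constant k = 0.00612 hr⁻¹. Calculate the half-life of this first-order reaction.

113.3 hr

Step 1: For a first-order reaction, t₁/₂ = ln(2)/k
Step 2: t₁/₂ = ln(2)/0.00612
Step 3: t₁/₂ = 0.6931/0.00612 = 113.3 hr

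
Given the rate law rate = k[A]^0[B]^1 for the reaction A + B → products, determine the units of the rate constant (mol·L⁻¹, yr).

yr⁻¹

Step 1: Overall order = 0 + 1 = 1.
Step 2: rate has units mol·L⁻¹·yr⁻¹; [A]^0[B]^1 has units (mol·L⁻¹)^1.
Step 3: k = rate/([A]^0[B]^1), so units of k = (mol·L⁻¹)^(1-1)·yr⁻¹ = yr⁻¹.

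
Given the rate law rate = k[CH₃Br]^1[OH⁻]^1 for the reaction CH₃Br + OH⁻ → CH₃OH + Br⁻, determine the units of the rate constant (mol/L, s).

(mol/L)⁻¹·s⁻¹

Step 1: Overall order = 1 + 1 = 2.
Step 2: rate has units mol/L·s⁻¹; [CH₃Br]^1[OH⁻]^1 has units (mol/L)^2.
Step 3: k = rate/([CH₃Br]^1[OH⁻]^1), so units of k = (mol/L)^(1-2)·s⁻¹ = (mol/L)⁻¹·s⁻¹.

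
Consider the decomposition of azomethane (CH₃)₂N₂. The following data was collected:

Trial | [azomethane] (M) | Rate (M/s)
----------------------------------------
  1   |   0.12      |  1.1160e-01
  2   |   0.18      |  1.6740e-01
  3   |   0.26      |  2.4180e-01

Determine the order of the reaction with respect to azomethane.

first order (1)

Step 1: Compare trials to find order n where rate₂/rate₁ = ([azomethane]₂/[azomethane]₁)^n
Step 2: rate₂/rate₁ = 1.6740e-01/1.1160e-01 = 1.5
Step 3: [azomethane]₂/[azomethane]₁ = 0.18/0.12 = 1.5
Step 4: n = ln(1.5)/ln(1.5) = 1.00 ≈ 1
Step 5: The reaction is first order in azomethane.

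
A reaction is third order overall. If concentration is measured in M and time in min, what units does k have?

M⁻²·min⁻¹

Step 1: For overall order n, rate = k × (concentration)^n.
Step 2: Rate has units M·min⁻¹; concentration term has units M^3.
Step 3: k = rate / (concentration)^n, so units of k = M^(1-3)·min⁻¹ = M⁻²·min⁻¹.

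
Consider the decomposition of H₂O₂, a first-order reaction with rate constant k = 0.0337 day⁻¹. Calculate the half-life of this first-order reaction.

20.57 day

Step 1: For a first-order reaction, t₁/₂ = ln(2)/k
Step 2: t₁/₂ = ln(2)/0.0337
Step 3: t₁/₂ = 0.6931/0.0337 = 20.57 day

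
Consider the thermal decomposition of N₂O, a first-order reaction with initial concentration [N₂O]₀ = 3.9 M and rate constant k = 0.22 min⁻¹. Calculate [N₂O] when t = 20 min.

0.04788 M

Step 1: For a first-order reaction: [N₂O] = [N₂O]₀ × e^(-kt)
Step 2: [N₂O] = 3.9 × e^(-0.22 × 20)
Step 3: [N₂O] = 3.9 × e^(-4.4)
Step 4: [N₂O] = 3.9 × 0.0122773 = 0.04788 M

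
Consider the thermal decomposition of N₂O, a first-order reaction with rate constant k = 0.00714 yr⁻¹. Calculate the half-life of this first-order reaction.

97.08 yr

Step 1: For a first-order reaction, t₁/₂ = ln(2)/k
Step 2: t₁/₂ = ln(2)/0.00714
Step 3: t₁/₂ = 0.6931/0.00714 = 97.08 yr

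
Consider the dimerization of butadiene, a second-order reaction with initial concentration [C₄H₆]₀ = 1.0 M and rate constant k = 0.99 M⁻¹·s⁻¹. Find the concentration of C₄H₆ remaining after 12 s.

0.07764 M

Step 1: For a second-order reaction: 1/[C₄H₆] = 1/[C₄H₆]₀ + kt
Step 2: 1/[C₄H₆] = 1/1.0 + 0.99 × 12
Step 3: 1/[C₄H₆] = 1 + 11.88 = 12.88
Step 4: [C₄H₆] = 1/12.88 = 0.07764 M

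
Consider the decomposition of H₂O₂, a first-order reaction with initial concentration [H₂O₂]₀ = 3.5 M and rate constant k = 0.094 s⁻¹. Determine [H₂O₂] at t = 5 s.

2.188 M

Step 1: For a first-order reaction: [H₂O₂] = [H₂O₂]₀ × e^(-kt)
Step 2: [H₂O₂] = 3.5 × e^(-0.094 × 5)
Step 3: [H₂O₂] = 3.5 × e^(-0.47)
Step 4: [H₂O₂] = 3.5 × 0.625002 = 2.188 M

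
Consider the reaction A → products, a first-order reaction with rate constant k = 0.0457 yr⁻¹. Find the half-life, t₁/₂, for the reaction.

15.17 yr

Step 1: For a first-order reaction, t₁/₂ = ln(2)/k
Step 2: t₁/₂ = ln(2)/0.0457
Step 3: t₁/₂ = 0.6931/0.0457 = 15.17 yr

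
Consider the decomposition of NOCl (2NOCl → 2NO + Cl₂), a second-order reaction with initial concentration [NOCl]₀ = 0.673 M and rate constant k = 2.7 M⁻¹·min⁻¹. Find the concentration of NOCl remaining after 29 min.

0.01253 M

Step 1: For a second-order reaction: 1/[NOCl] = 1/[NOCl]₀ + kt
Step 2: 1/[NOCl] = 1/0.673 + 2.7 × 29
Step 3: 1/[NOCl] = 1.486 + 78.3 = 79.79
Step 4: [NOCl] = 1/79.79 = 0.01253 M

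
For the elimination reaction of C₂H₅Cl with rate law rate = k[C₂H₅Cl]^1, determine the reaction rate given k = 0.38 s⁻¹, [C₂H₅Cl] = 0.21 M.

0.0798 M/s

Step 1: Identify the rate law: rate = k[C₂H₅Cl]^1
Step 2: Substitute values: rate = 0.38 × (0.21)^1
Step 3: Calculate: rate = 0.38 × 0.21 = 0.0798 M/s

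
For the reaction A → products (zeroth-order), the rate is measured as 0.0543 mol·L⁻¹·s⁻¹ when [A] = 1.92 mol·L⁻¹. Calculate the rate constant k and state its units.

0.0543 mol·L⁻¹·s⁻¹

Step 1: For a zeroth-order reaction, rate = k (independent of concentration).
Step 2: k = rate = 0.0543 mol·L⁻¹·s⁻¹.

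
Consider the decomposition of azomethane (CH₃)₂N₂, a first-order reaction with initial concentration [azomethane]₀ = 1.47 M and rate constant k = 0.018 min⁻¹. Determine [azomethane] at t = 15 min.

1.122 M

Step 1: For a first-order reaction: [azomethane] = [azomethane]₀ × e^(-kt)
Step 2: [azomethane] = 1.47 × e^(-0.018 × 15)
Step 3: [azomethane] = 1.47 × e^(-0.27)
Step 4: [azomethane] = 1.47 × 0.763379 = 1.122 M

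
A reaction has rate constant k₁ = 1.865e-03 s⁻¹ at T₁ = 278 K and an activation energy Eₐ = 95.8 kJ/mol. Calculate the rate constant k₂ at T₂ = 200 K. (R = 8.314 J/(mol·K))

1.780e-10 s⁻¹

Step 1: Use the two-temperature Arrhenius form: ln(k₂/k₁) = -Eₐ/R × (1/T₂ - 1/T₁)
Step 2: Convert Eₐ to J/mol: 95.8 kJ/mol = 95800 J/mol
Step 3: 1/T₂ - 1/T₁ = 1/200 - 1/278 = 1.402878e-03 K⁻¹
Step 4: ln(k₂/k₁) = -95800/8.314 × 1.402878e-03 = -16.16499
Step 5: k₂ = k₁ × exp(-16.16499) = 1.865e-03 × 9.54188e-08 = 1.780e-10 s⁻¹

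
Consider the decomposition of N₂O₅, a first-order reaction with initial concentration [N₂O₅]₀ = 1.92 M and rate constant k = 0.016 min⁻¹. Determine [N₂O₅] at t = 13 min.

1.559 M

Step 1: For a first-order reaction: [N₂O₅] = [N₂O₅]₀ × e^(-kt)
Step 2: [N₂O₅] = 1.92 × e^(-0.016 × 13)
Step 3: [N₂O₅] = 1.92 × e^(-0.208)
Step 4: [N₂O₅] = 1.92 × 0.812207 = 1.559 M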